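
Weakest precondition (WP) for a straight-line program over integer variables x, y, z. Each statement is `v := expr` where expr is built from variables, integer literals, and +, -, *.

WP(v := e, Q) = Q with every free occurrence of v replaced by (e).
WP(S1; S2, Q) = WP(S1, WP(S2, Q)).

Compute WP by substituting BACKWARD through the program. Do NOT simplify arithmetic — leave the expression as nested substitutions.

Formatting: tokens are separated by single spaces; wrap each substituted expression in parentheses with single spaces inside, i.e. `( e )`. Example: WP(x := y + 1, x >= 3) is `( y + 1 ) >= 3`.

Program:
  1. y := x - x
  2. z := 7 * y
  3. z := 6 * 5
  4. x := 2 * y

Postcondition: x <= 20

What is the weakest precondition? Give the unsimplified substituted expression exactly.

post: x <= 20
stmt 4: x := 2 * y  -- replace 1 occurrence(s) of x with (2 * y)
  => ( 2 * y ) <= 20
stmt 3: z := 6 * 5  -- replace 0 occurrence(s) of z with (6 * 5)
  => ( 2 * y ) <= 20
stmt 2: z := 7 * y  -- replace 0 occurrence(s) of z with (7 * y)
  => ( 2 * y ) <= 20
stmt 1: y := x - x  -- replace 1 occurrence(s) of y with (x - x)
  => ( 2 * ( x - x ) ) <= 20

Answer: ( 2 * ( x - x ) ) <= 20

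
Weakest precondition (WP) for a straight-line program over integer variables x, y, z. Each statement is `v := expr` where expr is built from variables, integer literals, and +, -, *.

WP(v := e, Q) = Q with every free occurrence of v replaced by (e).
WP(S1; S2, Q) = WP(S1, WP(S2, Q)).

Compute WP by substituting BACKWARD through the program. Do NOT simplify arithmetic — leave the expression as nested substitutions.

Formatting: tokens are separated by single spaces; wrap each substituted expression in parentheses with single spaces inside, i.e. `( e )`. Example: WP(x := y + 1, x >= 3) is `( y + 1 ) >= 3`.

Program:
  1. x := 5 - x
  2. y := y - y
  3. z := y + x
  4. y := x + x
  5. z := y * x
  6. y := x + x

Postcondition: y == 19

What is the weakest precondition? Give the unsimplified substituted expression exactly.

Answer: ( ( 5 - x ) + ( 5 - x ) ) == 19

Derivation:
post: y == 19
stmt 6: y := x + x  -- replace 1 occurrence(s) of y with (x + x)
  => ( x + x ) == 19
stmt 5: z := y * x  -- replace 0 occurrence(s) of z with (y * x)
  => ( x + x ) == 19
stmt 4: y := x + x  -- replace 0 occurrence(s) of y with (x + x)
  => ( x + x ) == 19
stmt 3: z := y + x  -- replace 0 occurrence(s) of z with (y + x)
  => ( x + x ) == 19
stmt 2: y := y - y  -- replace 0 occurrence(s) of y with (y - y)
  => ( x + x ) == 19
stmt 1: x := 5 - x  -- replace 2 occurrence(s) of x with (5 - x)
  => ( ( 5 - x ) + ( 5 - x ) ) == 19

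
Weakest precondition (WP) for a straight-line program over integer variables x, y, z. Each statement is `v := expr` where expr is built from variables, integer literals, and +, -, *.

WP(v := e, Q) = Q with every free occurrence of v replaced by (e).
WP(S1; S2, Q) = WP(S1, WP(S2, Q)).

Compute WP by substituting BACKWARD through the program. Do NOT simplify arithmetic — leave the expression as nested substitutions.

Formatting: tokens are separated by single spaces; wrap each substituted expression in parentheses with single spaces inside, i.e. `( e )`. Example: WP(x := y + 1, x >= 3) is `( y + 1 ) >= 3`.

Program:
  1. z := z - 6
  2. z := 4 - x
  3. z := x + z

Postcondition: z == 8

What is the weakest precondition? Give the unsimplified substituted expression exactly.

Answer: ( x + ( 4 - x ) ) == 8

Derivation:
post: z == 8
stmt 3: z := x + z  -- replace 1 occurrence(s) of z with (x + z)
  => ( x + z ) == 8
stmt 2: z := 4 - x  -- replace 1 occurrence(s) of z with (4 - x)
  => ( x + ( 4 - x ) ) == 8
stmt 1: z := z - 6  -- replace 0 occurrence(s) of z with (z - 6)
  => ( x + ( 4 - x ) ) == 8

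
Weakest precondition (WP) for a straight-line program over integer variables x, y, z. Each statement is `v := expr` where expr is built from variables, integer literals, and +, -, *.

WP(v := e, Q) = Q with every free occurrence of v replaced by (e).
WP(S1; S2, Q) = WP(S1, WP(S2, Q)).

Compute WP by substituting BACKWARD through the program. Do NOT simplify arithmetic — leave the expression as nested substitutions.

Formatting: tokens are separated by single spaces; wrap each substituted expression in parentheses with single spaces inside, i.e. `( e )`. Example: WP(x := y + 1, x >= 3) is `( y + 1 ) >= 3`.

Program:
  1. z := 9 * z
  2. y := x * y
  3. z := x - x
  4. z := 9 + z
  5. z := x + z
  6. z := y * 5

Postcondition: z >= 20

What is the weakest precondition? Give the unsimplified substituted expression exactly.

post: z >= 20
stmt 6: z := y * 5  -- replace 1 occurrence(s) of z with (y * 5)
  => ( y * 5 ) >= 20
stmt 5: z := x + z  -- replace 0 occurrence(s) of z with (x + z)
  => ( y * 5 ) >= 20
stmt 4: z := 9 + z  -- replace 0 occurrence(s) of z with (9 + z)
  => ( y * 5 ) >= 20
stmt 3: z := x - x  -- replace 0 occurrence(s) of z with (x - x)
  => ( y * 5 ) >= 20
stmt 2: y := x * y  -- replace 1 occurrence(s) of y with (x * y)
  => ( ( x * y ) * 5 ) >= 20
stmt 1: z := 9 * z  -- replace 0 occurrence(s) of z with (9 * z)
  => ( ( x * y ) * 5 ) >= 20

Answer: ( ( x * y ) * 5 ) >= 20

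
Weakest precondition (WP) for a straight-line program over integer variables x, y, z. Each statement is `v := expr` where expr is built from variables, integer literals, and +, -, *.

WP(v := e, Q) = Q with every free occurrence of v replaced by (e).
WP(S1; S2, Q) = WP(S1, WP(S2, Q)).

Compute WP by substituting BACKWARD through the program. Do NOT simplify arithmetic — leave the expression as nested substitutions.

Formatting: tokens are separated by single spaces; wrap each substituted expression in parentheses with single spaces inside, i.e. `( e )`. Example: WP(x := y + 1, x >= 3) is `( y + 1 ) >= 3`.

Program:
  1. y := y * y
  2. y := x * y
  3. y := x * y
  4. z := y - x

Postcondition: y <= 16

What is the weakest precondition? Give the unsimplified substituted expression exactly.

Answer: ( x * ( x * ( y * y ) ) ) <= 16

Derivation:
post: y <= 16
stmt 4: z := y - x  -- replace 0 occurrence(s) of z with (y - x)
  => y <= 16
stmt 3: y := x * y  -- replace 1 occurrence(s) of y with (x * y)
  => ( x * y ) <= 16
stmt 2: y := x * y  -- replace 1 occurrence(s) of y with (x * y)
  => ( x * ( x * y ) ) <= 16
stmt 1: y := y * y  -- replace 1 occurrence(s) of y with (y * y)
  => ( x * ( x * ( y * y ) ) ) <= 16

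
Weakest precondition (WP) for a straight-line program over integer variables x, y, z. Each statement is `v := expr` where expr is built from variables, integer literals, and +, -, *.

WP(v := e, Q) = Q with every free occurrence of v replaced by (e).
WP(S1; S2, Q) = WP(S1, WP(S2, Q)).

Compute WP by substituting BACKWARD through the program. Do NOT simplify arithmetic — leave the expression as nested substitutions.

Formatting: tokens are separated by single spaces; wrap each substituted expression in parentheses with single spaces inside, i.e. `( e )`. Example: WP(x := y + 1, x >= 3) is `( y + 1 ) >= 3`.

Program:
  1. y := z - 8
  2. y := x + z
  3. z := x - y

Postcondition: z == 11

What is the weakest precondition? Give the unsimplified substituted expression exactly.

post: z == 11
stmt 3: z := x - y  -- replace 1 occurrence(s) of z with (x - y)
  => ( x - y ) == 11
stmt 2: y := x + z  -- replace 1 occurrence(s) of y with (x + z)
  => ( x - ( x + z ) ) == 11
stmt 1: y := z - 8  -- replace 0 occurrence(s) of y with (z - 8)
  => ( x - ( x + z ) ) == 11

Answer: ( x - ( x + z ) ) == 11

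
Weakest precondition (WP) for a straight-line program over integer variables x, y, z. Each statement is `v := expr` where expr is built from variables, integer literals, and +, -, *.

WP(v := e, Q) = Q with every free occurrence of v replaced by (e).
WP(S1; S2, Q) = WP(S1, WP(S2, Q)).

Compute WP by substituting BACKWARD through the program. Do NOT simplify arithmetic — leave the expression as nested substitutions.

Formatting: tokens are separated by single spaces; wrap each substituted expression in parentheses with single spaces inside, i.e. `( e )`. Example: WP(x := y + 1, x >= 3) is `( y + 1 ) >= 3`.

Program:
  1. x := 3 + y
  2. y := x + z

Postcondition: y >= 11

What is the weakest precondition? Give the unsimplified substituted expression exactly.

Answer: ( ( 3 + y ) + z ) >= 11

Derivation:
post: y >= 11
stmt 2: y := x + z  -- replace 1 occurrence(s) of y with (x + z)
  => ( x + z ) >= 11
stmt 1: x := 3 + y  -- replace 1 occurrence(s) of x with (3 + y)
  => ( ( 3 + y ) + z ) >= 11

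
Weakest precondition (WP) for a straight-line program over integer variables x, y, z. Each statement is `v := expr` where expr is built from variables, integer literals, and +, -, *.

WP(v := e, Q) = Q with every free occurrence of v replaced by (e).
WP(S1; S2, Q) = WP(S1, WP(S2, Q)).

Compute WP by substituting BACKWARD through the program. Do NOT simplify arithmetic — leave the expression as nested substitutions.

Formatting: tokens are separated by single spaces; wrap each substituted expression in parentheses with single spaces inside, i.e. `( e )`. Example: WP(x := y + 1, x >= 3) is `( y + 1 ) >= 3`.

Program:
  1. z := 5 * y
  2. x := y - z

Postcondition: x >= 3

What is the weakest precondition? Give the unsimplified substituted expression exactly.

Answer: ( y - ( 5 * y ) ) >= 3

Derivation:
post: x >= 3
stmt 2: x := y - z  -- replace 1 occurrence(s) of x with (y - z)
  => ( y - z ) >= 3
stmt 1: z := 5 * y  -- replace 1 occurrence(s) of z with (5 * y)
  => ( y - ( 5 * y ) ) >= 3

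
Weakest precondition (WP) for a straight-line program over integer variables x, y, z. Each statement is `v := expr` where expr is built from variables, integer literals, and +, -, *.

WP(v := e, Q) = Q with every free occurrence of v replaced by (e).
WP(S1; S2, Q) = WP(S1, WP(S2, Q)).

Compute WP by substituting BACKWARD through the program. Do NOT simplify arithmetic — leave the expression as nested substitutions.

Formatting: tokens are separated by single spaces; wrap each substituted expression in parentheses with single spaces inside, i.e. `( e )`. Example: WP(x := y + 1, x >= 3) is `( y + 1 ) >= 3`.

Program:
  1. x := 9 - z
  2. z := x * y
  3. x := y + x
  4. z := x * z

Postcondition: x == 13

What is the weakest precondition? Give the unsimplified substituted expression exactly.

post: x == 13
stmt 4: z := x * z  -- replace 0 occurrence(s) of z with (x * z)
  => x == 13
stmt 3: x := y + x  -- replace 1 occurrence(s) of x with (y + x)
  => ( y + x ) == 13
stmt 2: z := x * y  -- replace 0 occurrence(s) of z with (x * y)
  => ( y + x ) == 13
stmt 1: x := 9 - z  -- replace 1 occurrence(s) of x with (9 - z)
  => ( y + ( 9 - z ) ) == 13

Answer: ( y + ( 9 - z ) ) == 13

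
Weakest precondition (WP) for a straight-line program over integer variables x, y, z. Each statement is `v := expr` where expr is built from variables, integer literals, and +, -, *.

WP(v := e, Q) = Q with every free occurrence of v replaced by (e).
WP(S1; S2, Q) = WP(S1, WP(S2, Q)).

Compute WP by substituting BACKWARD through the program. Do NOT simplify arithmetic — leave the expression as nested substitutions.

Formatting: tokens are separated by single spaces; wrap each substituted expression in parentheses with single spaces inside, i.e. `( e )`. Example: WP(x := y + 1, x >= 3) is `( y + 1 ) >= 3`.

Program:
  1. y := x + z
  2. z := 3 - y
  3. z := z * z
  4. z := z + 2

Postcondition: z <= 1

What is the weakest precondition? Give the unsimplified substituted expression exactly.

post: z <= 1
stmt 4: z := z + 2  -- replace 1 occurrence(s) of z with (z + 2)
  => ( z + 2 ) <= 1
stmt 3: z := z * z  -- replace 1 occurrence(s) of z with (z * z)
  => ( ( z * z ) + 2 ) <= 1
stmt 2: z := 3 - y  -- replace 2 occurrence(s) of z with (3 - y)
  => ( ( ( 3 - y ) * ( 3 - y ) ) + 2 ) <= 1
stmt 1: y := x + z  -- replace 2 occurrence(s) of y with (x + z)
  => ( ( ( 3 - ( x + z ) ) * ( 3 - ( x + z ) ) ) + 2 ) <= 1

Answer: ( ( ( 3 - ( x + z ) ) * ( 3 - ( x + z ) ) ) + 2 ) <= 1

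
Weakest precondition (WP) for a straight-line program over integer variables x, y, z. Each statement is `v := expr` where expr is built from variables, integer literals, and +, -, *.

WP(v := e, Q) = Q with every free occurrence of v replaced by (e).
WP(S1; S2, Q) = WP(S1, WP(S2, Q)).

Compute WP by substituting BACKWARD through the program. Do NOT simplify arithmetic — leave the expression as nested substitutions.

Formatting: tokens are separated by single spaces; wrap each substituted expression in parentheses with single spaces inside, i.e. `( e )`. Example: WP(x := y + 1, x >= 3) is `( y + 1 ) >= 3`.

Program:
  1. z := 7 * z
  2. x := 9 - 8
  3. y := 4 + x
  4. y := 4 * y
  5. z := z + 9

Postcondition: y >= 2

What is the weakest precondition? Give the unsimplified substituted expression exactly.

post: y >= 2
stmt 5: z := z + 9  -- replace 0 occurrence(s) of z with (z + 9)
  => y >= 2
stmt 4: y := 4 * y  -- replace 1 occurrence(s) of y with (4 * y)
  => ( 4 * y ) >= 2
stmt 3: y := 4 + x  -- replace 1 occurrence(s) of y with (4 + x)
  => ( 4 * ( 4 + x ) ) >= 2
stmt 2: x := 9 - 8  -- replace 1 occurrence(s) of x with (9 - 8)
  => ( 4 * ( 4 + ( 9 - 8 ) ) ) >= 2
stmt 1: z := 7 * z  -- replace 0 occurrence(s) of z with (7 * z)
  => ( 4 * ( 4 + ( 9 - 8 ) ) ) >= 2

Answer: ( 4 * ( 4 + ( 9 - 8 ) ) ) >= 2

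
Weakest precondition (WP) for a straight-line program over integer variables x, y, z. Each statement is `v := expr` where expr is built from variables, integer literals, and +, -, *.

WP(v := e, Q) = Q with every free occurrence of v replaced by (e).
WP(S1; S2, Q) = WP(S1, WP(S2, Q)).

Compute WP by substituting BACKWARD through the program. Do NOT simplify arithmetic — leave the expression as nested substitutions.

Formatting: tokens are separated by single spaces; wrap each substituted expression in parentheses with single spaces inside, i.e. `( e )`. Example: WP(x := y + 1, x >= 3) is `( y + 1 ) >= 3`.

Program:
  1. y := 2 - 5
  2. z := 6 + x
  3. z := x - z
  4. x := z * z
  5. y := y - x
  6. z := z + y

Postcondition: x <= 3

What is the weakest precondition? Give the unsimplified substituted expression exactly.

post: x <= 3
stmt 6: z := z + y  -- replace 0 occurrence(s) of z with (z + y)
  => x <= 3
stmt 5: y := y - x  -- replace 0 occurrence(s) of y with (y - x)
  => x <= 3
stmt 4: x := z * z  -- replace 1 occurrence(s) of x with (z * z)
  => ( z * z ) <= 3
stmt 3: z := x - z  -- replace 2 occurrence(s) of z with (x - z)
  => ( ( x - z ) * ( x - z ) ) <= 3
stmt 2: z := 6 + x  -- replace 2 occurrence(s) of z with (6 + x)
  => ( ( x - ( 6 + x ) ) * ( x - ( 6 + x ) ) ) <= 3
stmt 1: y := 2 - 5  -- replace 0 occurrence(s) of y with (2 - 5)
  => ( ( x - ( 6 + x ) ) * ( x - ( 6 + x ) ) ) <= 3

Answer: ( ( x - ( 6 + x ) ) * ( x - ( 6 + x ) ) ) <= 3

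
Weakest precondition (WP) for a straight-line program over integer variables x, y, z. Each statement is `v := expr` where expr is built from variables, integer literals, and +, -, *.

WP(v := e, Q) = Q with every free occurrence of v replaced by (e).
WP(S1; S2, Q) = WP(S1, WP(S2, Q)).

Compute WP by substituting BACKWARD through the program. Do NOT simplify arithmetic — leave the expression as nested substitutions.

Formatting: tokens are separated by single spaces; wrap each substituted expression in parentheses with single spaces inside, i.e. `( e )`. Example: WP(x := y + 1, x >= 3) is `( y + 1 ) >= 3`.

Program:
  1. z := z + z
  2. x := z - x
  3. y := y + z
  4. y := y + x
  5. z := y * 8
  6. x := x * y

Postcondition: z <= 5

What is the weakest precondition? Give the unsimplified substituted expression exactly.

Answer: ( ( ( y + ( z + z ) ) + ( ( z + z ) - x ) ) * 8 ) <= 5

Derivation:
post: z <= 5
stmt 6: x := x * y  -- replace 0 occurrence(s) of x with (x * y)
  => z <= 5
stmt 5: z := y * 8  -- replace 1 occurrence(s) of z with (y * 8)
  => ( y * 8 ) <= 5
stmt 4: y := y + x  -- replace 1 occurrence(s) of y with (y + x)
  => ( ( y + x ) * 8 ) <= 5
stmt 3: y := y + z  -- replace 1 occurrence(s) of y with (y + z)
  => ( ( ( y + z ) + x ) * 8 ) <= 5
stmt 2: x := z - x  -- replace 1 occurrence(s) of x with (z - x)
  => ( ( ( y + z ) + ( z - x ) ) * 8 ) <= 5
stmt 1: z := z + z  -- replace 2 occurrence(s) of z with (z + z)
  => ( ( ( y + ( z + z ) ) + ( ( z + z ) - x ) ) * 8 ) <= 5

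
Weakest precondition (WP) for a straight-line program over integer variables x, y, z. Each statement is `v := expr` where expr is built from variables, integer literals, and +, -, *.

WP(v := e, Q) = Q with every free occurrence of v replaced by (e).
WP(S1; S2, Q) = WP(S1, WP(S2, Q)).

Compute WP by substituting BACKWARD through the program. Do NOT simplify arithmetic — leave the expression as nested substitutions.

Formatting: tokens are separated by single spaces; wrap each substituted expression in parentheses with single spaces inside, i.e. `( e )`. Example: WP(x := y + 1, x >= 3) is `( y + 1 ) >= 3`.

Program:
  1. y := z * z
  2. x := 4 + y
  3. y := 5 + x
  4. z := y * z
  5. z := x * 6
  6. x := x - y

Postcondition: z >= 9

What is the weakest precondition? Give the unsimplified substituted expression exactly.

post: z >= 9
stmt 6: x := x - y  -- replace 0 occurrence(s) of x with (x - y)
  => z >= 9
stmt 5: z := x * 6  -- replace 1 occurrence(s) of z with (x * 6)
  => ( x * 6 ) >= 9
stmt 4: z := y * z  -- replace 0 occurrence(s) of z with (y * z)
  => ( x * 6 ) >= 9
stmt 3: y := 5 + x  -- replace 0 occurrence(s) of y with (5 + x)
  => ( x * 6 ) >= 9
stmt 2: x := 4 + y  -- replace 1 occurrence(s) of x with (4 + y)
  => ( ( 4 + y ) * 6 ) >= 9
stmt 1: y := z * z  -- replace 1 occurrence(s) of y with (z * z)
  => ( ( 4 + ( z * z ) ) * 6 ) >= 9

Answer: ( ( 4 + ( z * z ) ) * 6 ) >= 9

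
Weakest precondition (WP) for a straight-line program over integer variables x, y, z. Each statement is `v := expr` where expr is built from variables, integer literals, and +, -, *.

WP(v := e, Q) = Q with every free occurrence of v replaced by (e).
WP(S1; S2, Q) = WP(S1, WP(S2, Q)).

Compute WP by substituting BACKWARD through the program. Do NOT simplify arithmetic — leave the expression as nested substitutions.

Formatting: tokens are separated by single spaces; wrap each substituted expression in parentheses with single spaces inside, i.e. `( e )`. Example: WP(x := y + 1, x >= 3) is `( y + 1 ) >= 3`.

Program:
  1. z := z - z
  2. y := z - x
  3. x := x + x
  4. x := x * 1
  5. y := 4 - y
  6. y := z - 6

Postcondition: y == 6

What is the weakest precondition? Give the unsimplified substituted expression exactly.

Answer: ( ( z - z ) - 6 ) == 6

Derivation:
post: y == 6
stmt 6: y := z - 6  -- replace 1 occurrence(s) of y with (z - 6)
  => ( z - 6 ) == 6
stmt 5: y := 4 - y  -- replace 0 occurrence(s) of y with (4 - y)
  => ( z - 6 ) == 6
stmt 4: x := x * 1  -- replace 0 occurrence(s) of x with (x * 1)
  => ( z - 6 ) == 6
stmt 3: x := x + x  -- replace 0 occurrence(s) of x with (x + x)
  => ( z - 6 ) == 6
stmt 2: y := z - x  -- replace 0 occurrence(s) of y with (z - x)
  => ( z - 6 ) == 6
stmt 1: z := z - z  -- replace 1 occurrence(s) of z with (z - z)
  => ( ( z - z ) - 6 ) == 6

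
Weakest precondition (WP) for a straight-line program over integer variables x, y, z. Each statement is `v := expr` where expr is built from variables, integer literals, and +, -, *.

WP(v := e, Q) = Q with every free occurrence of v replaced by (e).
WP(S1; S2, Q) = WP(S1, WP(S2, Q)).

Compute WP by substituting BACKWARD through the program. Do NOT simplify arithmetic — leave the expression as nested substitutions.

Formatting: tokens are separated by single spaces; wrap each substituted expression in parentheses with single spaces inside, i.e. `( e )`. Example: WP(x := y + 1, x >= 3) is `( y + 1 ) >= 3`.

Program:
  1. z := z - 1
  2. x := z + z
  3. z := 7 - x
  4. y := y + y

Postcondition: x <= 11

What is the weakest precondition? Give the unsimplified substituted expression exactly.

post: x <= 11
stmt 4: y := y + y  -- replace 0 occurrence(s) of y with (y + y)
  => x <= 11
stmt 3: z := 7 - x  -- replace 0 occurrence(s) of z with (7 - x)
  => x <= 11
stmt 2: x := z + z  -- replace 1 occurrence(s) of x with (z + z)
  => ( z + z ) <= 11
stmt 1: z := z - 1  -- replace 2 occurrence(s) of z with (z - 1)
  => ( ( z - 1 ) + ( z - 1 ) ) <= 11

Answer: ( ( z - 1 ) + ( z - 1 ) ) <= 11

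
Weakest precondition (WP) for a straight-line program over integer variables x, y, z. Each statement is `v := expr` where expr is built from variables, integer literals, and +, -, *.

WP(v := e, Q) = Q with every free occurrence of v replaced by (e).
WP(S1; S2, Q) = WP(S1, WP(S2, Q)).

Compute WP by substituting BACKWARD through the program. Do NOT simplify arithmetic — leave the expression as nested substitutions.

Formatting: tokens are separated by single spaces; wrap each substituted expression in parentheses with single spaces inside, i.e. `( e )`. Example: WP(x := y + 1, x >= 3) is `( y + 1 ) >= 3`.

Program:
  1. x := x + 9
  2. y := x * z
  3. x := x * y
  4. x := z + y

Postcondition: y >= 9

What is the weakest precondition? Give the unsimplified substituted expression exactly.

post: y >= 9
stmt 4: x := z + y  -- replace 0 occurrence(s) of x with (z + y)
  => y >= 9
stmt 3: x := x * y  -- replace 0 occurrence(s) of x with (x * y)
  => y >= 9
stmt 2: y := x * z  -- replace 1 occurrence(s) of y with (x * z)
  => ( x * z ) >= 9
stmt 1: x := x + 9  -- replace 1 occurrence(s) of x with (x + 9)
  => ( ( x + 9 ) * z ) >= 9

Answer: ( ( x + 9 ) * z ) >= 9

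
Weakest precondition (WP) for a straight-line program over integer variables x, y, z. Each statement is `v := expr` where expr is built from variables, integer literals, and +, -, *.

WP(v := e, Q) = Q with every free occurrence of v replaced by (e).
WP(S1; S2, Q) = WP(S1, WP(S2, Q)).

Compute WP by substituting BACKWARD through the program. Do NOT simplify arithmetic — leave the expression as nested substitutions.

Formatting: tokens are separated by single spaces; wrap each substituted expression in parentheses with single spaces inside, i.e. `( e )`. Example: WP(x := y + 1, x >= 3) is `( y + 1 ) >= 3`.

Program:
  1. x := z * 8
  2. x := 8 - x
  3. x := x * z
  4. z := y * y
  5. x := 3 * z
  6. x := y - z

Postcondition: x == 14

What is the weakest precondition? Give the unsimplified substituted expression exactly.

post: x == 14
stmt 6: x := y - z  -- replace 1 occurrence(s) of x with (y - z)
  => ( y - z ) == 14
stmt 5: x := 3 * z  -- replace 0 occurrence(s) of x with (3 * z)
  => ( y - z ) == 14
stmt 4: z := y * y  -- replace 1 occurrence(s) of z with (y * y)
  => ( y - ( y * y ) ) == 14
stmt 3: x := x * z  -- replace 0 occurrence(s) of x with (x * z)
  => ( y - ( y * y ) ) == 14
stmt 2: x := 8 - x  -- replace 0 occurrence(s) of x with (8 - x)
  => ( y - ( y * y ) ) == 14
stmt 1: x := z * 8  -- replace 0 occurrence(s) of x with (z * 8)
  => ( y - ( y * y ) ) == 14

Answer: ( y - ( y * y ) ) == 14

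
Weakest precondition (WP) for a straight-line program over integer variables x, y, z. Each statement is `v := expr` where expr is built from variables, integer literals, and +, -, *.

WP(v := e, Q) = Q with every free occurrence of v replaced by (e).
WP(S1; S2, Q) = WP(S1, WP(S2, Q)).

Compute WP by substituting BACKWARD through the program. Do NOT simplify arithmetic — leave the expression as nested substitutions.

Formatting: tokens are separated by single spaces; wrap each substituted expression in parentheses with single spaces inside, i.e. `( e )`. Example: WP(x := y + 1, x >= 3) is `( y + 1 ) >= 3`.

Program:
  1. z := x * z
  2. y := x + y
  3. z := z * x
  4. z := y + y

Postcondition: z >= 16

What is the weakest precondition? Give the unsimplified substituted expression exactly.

Answer: ( ( x + y ) + ( x + y ) ) >= 16

Derivation:
post: z >= 16
stmt 4: z := y + y  -- replace 1 occurrence(s) of z with (y + y)
  => ( y + y ) >= 16
stmt 3: z := z * x  -- replace 0 occurrence(s) of z with (z * x)
  => ( y + y ) >= 16
stmt 2: y := x + y  -- replace 2 occurrence(s) of y with (x + y)
  => ( ( x + y ) + ( x + y ) ) >= 16
stmt 1: z := x * z  -- replace 0 occurrence(s) of z with (x * z)
  => ( ( x + y ) + ( x + y ) ) >= 16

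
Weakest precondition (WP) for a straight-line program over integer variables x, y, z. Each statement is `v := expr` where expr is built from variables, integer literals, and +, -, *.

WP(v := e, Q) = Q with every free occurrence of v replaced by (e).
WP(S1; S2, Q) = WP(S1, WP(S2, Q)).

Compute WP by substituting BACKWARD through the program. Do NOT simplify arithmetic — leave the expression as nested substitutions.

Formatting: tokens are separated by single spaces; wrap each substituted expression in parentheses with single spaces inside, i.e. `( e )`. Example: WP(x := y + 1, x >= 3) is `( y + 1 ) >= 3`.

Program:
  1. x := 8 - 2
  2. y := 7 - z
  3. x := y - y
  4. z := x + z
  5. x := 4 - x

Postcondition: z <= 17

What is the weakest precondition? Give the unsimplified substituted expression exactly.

Answer: ( ( ( 7 - z ) - ( 7 - z ) ) + z ) <= 17

Derivation:
post: z <= 17
stmt 5: x := 4 - x  -- replace 0 occurrence(s) of x with (4 - x)
  => z <= 17
stmt 4: z := x + z  -- replace 1 occurrence(s) of z with (x + z)
  => ( x + z ) <= 17
stmt 3: x := y - y  -- replace 1 occurrence(s) of x with (y - y)
  => ( ( y - y ) + z ) <= 17
stmt 2: y := 7 - z  -- replace 2 occurrence(s) of y with (7 - z)
  => ( ( ( 7 - z ) - ( 7 - z ) ) + z ) <= 17
stmt 1: x := 8 - 2  -- replace 0 occurrence(s) of x with (8 - 2)
  => ( ( ( 7 - z ) - ( 7 - z ) ) + z ) <= 17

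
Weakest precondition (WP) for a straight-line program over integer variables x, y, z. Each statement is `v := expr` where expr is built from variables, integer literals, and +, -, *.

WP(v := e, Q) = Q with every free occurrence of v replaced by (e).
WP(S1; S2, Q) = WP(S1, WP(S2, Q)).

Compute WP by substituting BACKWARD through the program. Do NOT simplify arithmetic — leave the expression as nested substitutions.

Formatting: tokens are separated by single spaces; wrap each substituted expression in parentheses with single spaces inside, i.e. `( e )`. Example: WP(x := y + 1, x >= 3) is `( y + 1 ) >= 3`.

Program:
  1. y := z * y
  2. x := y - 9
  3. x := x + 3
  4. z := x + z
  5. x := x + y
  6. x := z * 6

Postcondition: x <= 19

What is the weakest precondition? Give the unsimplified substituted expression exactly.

post: x <= 19
stmt 6: x := z * 6  -- replace 1 occurrence(s) of x with (z * 6)
  => ( z * 6 ) <= 19
stmt 5: x := x + y  -- replace 0 occurrence(s) of x with (x + y)
  => ( z * 6 ) <= 19
stmt 4: z := x + z  -- replace 1 occurrence(s) of z with (x + z)
  => ( ( x + z ) * 6 ) <= 19
stmt 3: x := x + 3  -- replace 1 occurrence(s) of x with (x + 3)
  => ( ( ( x + 3 ) + z ) * 6 ) <= 19
stmt 2: x := y - 9  -- replace 1 occurrence(s) of x with (y - 9)
  => ( ( ( ( y - 9 ) + 3 ) + z ) * 6 ) <= 19
stmt 1: y := z * y  -- replace 1 occurrence(s) of y with (z * y)
  => ( ( ( ( ( z * y ) - 9 ) + 3 ) + z ) * 6 ) <= 19

Answer: ( ( ( ( ( z * y ) - 9 ) + 3 ) + z ) * 6 ) <= 19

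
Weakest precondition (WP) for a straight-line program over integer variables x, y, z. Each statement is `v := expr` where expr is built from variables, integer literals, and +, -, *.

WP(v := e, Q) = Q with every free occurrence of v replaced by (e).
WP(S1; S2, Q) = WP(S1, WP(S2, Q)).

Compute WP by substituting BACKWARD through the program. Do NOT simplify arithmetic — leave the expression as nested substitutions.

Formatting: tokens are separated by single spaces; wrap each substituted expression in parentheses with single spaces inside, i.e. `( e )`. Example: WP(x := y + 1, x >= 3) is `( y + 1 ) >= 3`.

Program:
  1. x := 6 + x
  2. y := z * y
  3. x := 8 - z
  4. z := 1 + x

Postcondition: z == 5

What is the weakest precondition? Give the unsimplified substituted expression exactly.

Answer: ( 1 + ( 8 - z ) ) == 5

Derivation:
post: z == 5
stmt 4: z := 1 + x  -- replace 1 occurrence(s) of z with (1 + x)
  => ( 1 + x ) == 5
stmt 3: x := 8 - z  -- replace 1 occurrence(s) of x with (8 - z)
  => ( 1 + ( 8 - z ) ) == 5
stmt 2: y := z * y  -- replace 0 occurrence(s) of y with (z * y)
  => ( 1 + ( 8 - z ) ) == 5
stmt 1: x := 6 + x  -- replace 0 occurrence(s) of x with (6 + x)
  => ( 1 + ( 8 - z ) ) == 5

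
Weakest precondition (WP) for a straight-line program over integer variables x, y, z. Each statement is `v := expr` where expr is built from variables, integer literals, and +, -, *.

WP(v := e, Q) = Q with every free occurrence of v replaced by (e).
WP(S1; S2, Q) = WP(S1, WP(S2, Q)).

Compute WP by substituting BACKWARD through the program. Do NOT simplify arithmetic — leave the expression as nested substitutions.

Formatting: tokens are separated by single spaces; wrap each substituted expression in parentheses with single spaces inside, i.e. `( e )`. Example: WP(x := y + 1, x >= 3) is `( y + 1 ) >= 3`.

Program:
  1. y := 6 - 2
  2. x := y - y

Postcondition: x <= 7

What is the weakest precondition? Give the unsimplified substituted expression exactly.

Answer: ( ( 6 - 2 ) - ( 6 - 2 ) ) <= 7

Derivation:
post: x <= 7
stmt 2: x := y - y  -- replace 1 occurrence(s) of x with (y - y)
  => ( y - y ) <= 7
stmt 1: y := 6 - 2  -- replace 2 occurrence(s) of y with (6 - 2)
  => ( ( 6 - 2 ) - ( 6 - 2 ) ) <= 7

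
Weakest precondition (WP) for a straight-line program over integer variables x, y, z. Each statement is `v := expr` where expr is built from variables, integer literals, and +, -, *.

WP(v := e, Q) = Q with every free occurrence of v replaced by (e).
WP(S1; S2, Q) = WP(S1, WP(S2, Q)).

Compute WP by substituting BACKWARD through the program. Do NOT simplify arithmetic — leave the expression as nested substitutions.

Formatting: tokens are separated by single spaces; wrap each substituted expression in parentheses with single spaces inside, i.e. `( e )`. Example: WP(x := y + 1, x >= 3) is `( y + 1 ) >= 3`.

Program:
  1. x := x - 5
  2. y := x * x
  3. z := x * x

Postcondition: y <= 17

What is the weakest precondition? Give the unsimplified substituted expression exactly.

Answer: ( ( x - 5 ) * ( x - 5 ) ) <= 17

Derivation:
post: y <= 17
stmt 3: z := x * x  -- replace 0 occurrence(s) of z with (x * x)
  => y <= 17
stmt 2: y := x * x  -- replace 1 occurrence(s) of y with (x * x)
  => ( x * x ) <= 17
stmt 1: x := x - 5  -- replace 2 occurrence(s) of x with (x - 5)
  => ( ( x - 5 ) * ( x - 5 ) ) <= 17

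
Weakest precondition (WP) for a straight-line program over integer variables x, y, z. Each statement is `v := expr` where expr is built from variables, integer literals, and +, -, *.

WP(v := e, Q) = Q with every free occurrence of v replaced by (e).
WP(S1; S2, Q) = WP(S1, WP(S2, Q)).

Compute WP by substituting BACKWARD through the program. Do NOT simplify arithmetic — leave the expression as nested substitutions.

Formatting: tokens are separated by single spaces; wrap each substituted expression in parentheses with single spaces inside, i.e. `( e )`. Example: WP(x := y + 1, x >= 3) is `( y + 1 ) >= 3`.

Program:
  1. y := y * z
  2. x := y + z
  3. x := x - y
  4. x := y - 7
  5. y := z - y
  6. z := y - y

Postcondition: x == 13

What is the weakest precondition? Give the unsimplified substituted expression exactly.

post: x == 13
stmt 6: z := y - y  -- replace 0 occurrence(s) of z with (y - y)
  => x == 13
stmt 5: y := z - y  -- replace 0 occurrence(s) of y with (z - y)
  => x == 13
stmt 4: x := y - 7  -- replace 1 occurrence(s) of x with (y - 7)
  => ( y - 7 ) == 13
stmt 3: x := x - y  -- replace 0 occurrence(s) of x with (x - y)
  => ( y - 7 ) == 13
stmt 2: x := y + z  -- replace 0 occurrence(s) of x with (y + z)
  => ( y - 7 ) == 13
stmt 1: y := y * z  -- replace 1 occurrence(s) of y with (y * z)
  => ( ( y * z ) - 7 ) == 13

Answer: ( ( y * z ) - 7 ) == 13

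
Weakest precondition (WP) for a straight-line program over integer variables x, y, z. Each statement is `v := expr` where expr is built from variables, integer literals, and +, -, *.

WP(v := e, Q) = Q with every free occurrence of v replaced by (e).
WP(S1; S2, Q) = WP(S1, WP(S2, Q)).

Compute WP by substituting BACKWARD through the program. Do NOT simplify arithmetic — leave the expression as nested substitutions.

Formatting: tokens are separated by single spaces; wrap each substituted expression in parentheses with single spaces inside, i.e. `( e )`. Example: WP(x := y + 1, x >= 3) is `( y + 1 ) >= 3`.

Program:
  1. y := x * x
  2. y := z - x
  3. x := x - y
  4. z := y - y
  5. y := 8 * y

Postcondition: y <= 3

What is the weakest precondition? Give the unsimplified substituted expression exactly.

post: y <= 3
stmt 5: y := 8 * y  -- replace 1 occurrence(s) of y with (8 * y)
  => ( 8 * y ) <= 3
stmt 4: z := y - y  -- replace 0 occurrence(s) of z with (y - y)
  => ( 8 * y ) <= 3
stmt 3: x := x - y  -- replace 0 occurrence(s) of x with (x - y)
  => ( 8 * y ) <= 3
stmt 2: y := z - x  -- replace 1 occurrence(s) of y with (z - x)
  => ( 8 * ( z - x ) ) <= 3
stmt 1: y := x * x  -- replace 0 occurrence(s) of y with (x * x)
  => ( 8 * ( z - x ) ) <= 3

Answer: ( 8 * ( z - x ) ) <= 3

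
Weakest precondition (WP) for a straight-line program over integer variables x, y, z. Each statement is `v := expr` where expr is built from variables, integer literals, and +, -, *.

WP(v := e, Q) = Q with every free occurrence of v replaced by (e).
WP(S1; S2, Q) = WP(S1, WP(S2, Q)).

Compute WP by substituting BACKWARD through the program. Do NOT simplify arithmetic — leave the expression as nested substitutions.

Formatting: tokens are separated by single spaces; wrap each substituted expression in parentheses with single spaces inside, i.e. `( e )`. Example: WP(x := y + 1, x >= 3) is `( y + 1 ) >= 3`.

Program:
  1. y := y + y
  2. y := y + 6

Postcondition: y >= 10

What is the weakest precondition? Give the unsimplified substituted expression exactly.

post: y >= 10
stmt 2: y := y + 6  -- replace 1 occurrence(s) of y with (y + 6)
  => ( y + 6 ) >= 10
stmt 1: y := y + y  -- replace 1 occurrence(s) of y with (y + y)
  => ( ( y + y ) + 6 ) >= 10

Answer: ( ( y + y ) + 6 ) >= 10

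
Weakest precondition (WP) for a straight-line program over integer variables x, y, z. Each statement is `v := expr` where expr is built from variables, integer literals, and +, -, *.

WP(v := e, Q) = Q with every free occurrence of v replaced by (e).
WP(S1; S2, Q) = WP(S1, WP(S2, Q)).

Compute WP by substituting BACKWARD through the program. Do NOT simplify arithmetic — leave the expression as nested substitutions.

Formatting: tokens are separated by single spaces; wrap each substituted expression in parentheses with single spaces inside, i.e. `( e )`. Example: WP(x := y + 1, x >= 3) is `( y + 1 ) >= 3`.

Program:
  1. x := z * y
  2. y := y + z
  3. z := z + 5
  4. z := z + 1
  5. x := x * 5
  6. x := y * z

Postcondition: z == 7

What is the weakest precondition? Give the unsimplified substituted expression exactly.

Answer: ( ( z + 5 ) + 1 ) == 7

Derivation:
post: z == 7
stmt 6: x := y * z  -- replace 0 occurrence(s) of x with (y * z)
  => z == 7
stmt 5: x := x * 5  -- replace 0 occurrence(s) of x with (x * 5)
  => z == 7
stmt 4: z := z + 1  -- replace 1 occurrence(s) of z with (z + 1)
  => ( z + 1 ) == 7
stmt 3: z := z + 5  -- replace 1 occurrence(s) of z with (z + 5)
  => ( ( z + 5 ) + 1 ) == 7
stmt 2: y := y + z  -- replace 0 occurrence(s) of y with (y + z)
  => ( ( z + 5 ) + 1 ) == 7
stmt 1: x := z * y  -- replace 0 occurrence(s) of x with (z * y)
  => ( ( z + 5 ) + 1 ) == 7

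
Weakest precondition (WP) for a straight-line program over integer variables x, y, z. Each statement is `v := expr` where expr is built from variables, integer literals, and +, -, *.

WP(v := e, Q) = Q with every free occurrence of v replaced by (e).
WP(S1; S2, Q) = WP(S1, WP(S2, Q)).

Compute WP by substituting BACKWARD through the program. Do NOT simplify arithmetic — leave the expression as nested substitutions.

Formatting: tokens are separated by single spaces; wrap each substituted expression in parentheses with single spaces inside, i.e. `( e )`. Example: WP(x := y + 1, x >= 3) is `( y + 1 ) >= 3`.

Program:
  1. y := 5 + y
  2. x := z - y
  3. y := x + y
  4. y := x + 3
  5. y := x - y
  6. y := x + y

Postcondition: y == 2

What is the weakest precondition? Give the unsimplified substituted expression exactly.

Answer: ( ( z - ( 5 + y ) ) + ( ( z - ( 5 + y ) ) - ( ( z - ( 5 + y ) ) + 3 ) ) ) == 2

Derivation:
post: y == 2
stmt 6: y := x + y  -- replace 1 occurrence(s) of y with (x + y)
  => ( x + y ) == 2
stmt 5: y := x - y  -- replace 1 occurrence(s) of y with (x - y)
  => ( x + ( x - y ) ) == 2
stmt 4: y := x + 3  -- replace 1 occurrence(s) of y with (x + 3)
  => ( x + ( x - ( x + 3 ) ) ) == 2
stmt 3: y := x + y  -- replace 0 occurrence(s) of y with (x + y)
  => ( x + ( x - ( x + 3 ) ) ) == 2
stmt 2: x := z - y  -- replace 3 occurrence(s) of x with (z - y)
  => ( ( z - y ) + ( ( z - y ) - ( ( z - y ) + 3 ) ) ) == 2
stmt 1: y := 5 + y  -- replace 3 occurrence(s) of y with (5 + y)
  => ( ( z - ( 5 + y ) ) + ( ( z - ( 5 + y ) ) - ( ( z - ( 5 + y ) ) + 3 ) ) ) == 2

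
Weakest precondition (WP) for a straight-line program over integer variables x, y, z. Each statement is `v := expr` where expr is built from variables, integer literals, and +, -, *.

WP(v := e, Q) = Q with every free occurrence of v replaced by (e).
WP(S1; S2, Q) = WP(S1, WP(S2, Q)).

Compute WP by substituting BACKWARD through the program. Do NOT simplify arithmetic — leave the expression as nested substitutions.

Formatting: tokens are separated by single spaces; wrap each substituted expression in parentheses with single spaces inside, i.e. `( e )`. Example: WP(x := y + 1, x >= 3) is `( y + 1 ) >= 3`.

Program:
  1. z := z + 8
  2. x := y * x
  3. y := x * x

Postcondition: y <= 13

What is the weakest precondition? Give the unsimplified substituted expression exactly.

Answer: ( ( y * x ) * ( y * x ) ) <= 13

Derivation:
post: y <= 13
stmt 3: y := x * x  -- replace 1 occurrence(s) of y with (x * x)
  => ( x * x ) <= 13
stmt 2: x := y * x  -- replace 2 occurrence(s) of x with (y * x)
  => ( ( y * x ) * ( y * x ) ) <= 13
stmt 1: z := z + 8  -- replace 0 occurrence(s) of z with (z + 8)
  => ( ( y * x ) * ( y * x ) ) <= 13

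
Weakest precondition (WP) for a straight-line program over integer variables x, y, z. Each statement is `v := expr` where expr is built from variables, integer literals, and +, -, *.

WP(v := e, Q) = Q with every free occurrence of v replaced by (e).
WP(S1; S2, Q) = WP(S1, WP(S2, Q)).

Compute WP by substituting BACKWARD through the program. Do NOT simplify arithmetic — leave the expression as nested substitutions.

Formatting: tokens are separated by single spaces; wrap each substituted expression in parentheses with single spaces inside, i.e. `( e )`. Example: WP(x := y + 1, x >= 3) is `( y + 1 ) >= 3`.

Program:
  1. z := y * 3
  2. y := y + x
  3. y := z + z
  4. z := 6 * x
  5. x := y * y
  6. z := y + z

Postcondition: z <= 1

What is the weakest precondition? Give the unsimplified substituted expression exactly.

post: z <= 1
stmt 6: z := y + z  -- replace 1 occurrence(s) of z with (y + z)
  => ( y + z ) <= 1
stmt 5: x := y * y  -- replace 0 occurrence(s) of x with (y * y)
  => ( y + z ) <= 1
stmt 4: z := 6 * x  -- replace 1 occurrence(s) of z with (6 * x)
  => ( y + ( 6 * x ) ) <= 1
stmt 3: y := z + z  -- replace 1 occurrence(s) of y with (z + z)
  => ( ( z + z ) + ( 6 * x ) ) <= 1
stmt 2: y := y + x  -- replace 0 occurrence(s) of y with (y + x)
  => ( ( z + z ) + ( 6 * x ) ) <= 1
stmt 1: z := y * 3  -- replace 2 occurrence(s) of z with (y * 3)
  => ( ( ( y * 3 ) + ( y * 3 ) ) + ( 6 * x ) ) <= 1

Answer: ( ( ( y * 3 ) + ( y * 3 ) ) + ( 6 * x ) ) <= 1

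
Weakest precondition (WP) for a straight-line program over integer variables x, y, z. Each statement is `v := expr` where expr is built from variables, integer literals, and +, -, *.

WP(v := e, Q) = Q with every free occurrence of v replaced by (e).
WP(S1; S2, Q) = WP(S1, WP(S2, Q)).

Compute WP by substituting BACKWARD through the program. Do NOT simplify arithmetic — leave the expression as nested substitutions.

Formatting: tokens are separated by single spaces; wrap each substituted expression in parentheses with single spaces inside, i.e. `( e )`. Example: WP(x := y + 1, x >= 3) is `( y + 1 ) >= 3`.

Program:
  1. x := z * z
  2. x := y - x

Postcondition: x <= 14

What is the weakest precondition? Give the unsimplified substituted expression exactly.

post: x <= 14
stmt 2: x := y - x  -- replace 1 occurrence(s) of x with (y - x)
  => ( y - x ) <= 14
stmt 1: x := z * z  -- replace 1 occurrence(s) of x with (z * z)
  => ( y - ( z * z ) ) <= 14

Answer: ( y - ( z * z ) ) <= 14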